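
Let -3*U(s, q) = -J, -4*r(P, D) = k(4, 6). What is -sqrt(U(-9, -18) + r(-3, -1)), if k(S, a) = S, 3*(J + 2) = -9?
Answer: -2*I*sqrt(6)/3 ≈ -1.633*I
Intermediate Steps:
J = -5 (J = -2 + (1/3)*(-9) = -2 - 3 = -5)
r(P, D) = -1 (r(P, D) = -1/4*4 = -1)
U(s, q) = -5/3 (U(s, q) = -(-1)*(-5)/3 = -1/3*5 = -5/3)
-sqrt(U(-9, -18) + r(-3, -1)) = -sqrt(-5/3 - 1) = -sqrt(-8/3) = -2*I*sqrt(6)/3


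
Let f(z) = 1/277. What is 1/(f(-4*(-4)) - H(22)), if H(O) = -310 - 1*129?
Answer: 277/121604 ≈ 0.0022779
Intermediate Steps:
f(z) = 1/277
H(O) = -439 (H(O) = -310 - 129 = -439)
1/(f(-4*(-4)) - H(22)) = 1/(1/277 - 1*(-439)) = 1/(1/277 + 439) = 1/(121604/277) = 277/121604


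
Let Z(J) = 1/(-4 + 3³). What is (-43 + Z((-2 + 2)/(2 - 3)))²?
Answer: 976144/529 ≈ 1845.3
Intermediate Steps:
Z(J) = 1/23 (Z(J) = 1/(-4 + 27) = 1/23)
(-43 + Z((-2 + 2)/(2 - 3)))² = (-43 + 1/23)² = (-988/23)² = 976144/529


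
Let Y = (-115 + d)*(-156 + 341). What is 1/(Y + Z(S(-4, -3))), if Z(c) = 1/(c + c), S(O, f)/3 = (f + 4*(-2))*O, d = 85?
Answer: -264/1465199 ≈ -0.00018018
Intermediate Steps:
S(O, f) = 3*O*(-8 + f) (S(O, f) = 3*((f + 4*(-2))*O) = 3*((f - 8)*O) = 3*((-8 + f)*O) = 3*(O*(-8 + f)) = 3*O*(-8 + f))
Y = -5550 (Y = (-115 + 85)*(-156 + 341) = -30*185 = -5550)
Z(c) = 1/(2*c)
1/(Y + Z(S(-4, -3))) = 1/(-5550 + 1/(2*((3*(-4)*(-8 - 3))))) = 1/(-5550 + 1/(2*((3*(-4)*(-11))))) = 1/(-5550 + (½)/132) = 1/(-5550 + (½)*(1/132)) = 1/(-5550 + 1/264) = 1/(-1465199/264) = -264/1465199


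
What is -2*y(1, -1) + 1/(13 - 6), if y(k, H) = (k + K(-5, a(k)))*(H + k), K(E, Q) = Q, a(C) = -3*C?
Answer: ⅐ ≈ 0.14286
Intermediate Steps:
y(k, H) = -2*k*(H + k) (y(k, H) = (k - 3*k)*(H + k) = (-2*k)*(H + k) = -2*k*(H + k))
-2*y(1, -1) + 1/(13 - 6) = -4*(-1*(-1) - 1*1) + 1/(13 - 6) = -4*(1 - 1) + 1/7 = -4*0 + ⅐ = -2*0 + ⅐ = 0 + ⅐ = ⅐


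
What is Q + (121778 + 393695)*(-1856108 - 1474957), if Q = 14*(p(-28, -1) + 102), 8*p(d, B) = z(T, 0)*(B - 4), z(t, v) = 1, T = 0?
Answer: -6868296269303/4 ≈ -1.7171e+12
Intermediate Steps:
p(d, B) = -½ + B/8 (p(d, B) = (1*(B - 4))/8 = (1*(-4 + B))/8 = (-4 + B)/8 = -½ + B/8)
Q = 5677/4 (Q = 14*((-½ + (⅛)*(-1)) + 102) = 14*((-½ - ⅛) + 102) = 14*(-5/8 + 102) = 14*(811/8) = 5677/4 ≈ 1419.3)
Q + (121778 + 393695)*(-1856108 - 1474957) = 5677/4 + (121778 + 393695)*(-1856108 - 1474957) = 5677/4 + 515473*(-3331065) = 5677/4 - 1717074068745 = -6868296269303/4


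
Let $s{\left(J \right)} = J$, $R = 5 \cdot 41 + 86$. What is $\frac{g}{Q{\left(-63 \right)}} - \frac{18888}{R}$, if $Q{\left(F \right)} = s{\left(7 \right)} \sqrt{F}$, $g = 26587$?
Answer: $- \frac{6296}{97} - \frac{26587 i \sqrt{7}}{147} \approx -64.907 - 478.52 i$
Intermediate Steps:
$R = 291$ ($R = 205 + 86 = 291$)
$Q{\left(F \right)} = 7 \sqrt{F}$
$\frac{g}{Q{\left(-63 \right)}} - \frac{18888}{R} = \frac{26587}{7 \sqrt{-63}} - \frac{18888}{291} = \frac{26587}{7 \cdot 3 i \sqrt{7}} - \frac{6296}{97} = \frac{26587}{21 i \sqrt{7}} - \frac{6296}{97} = 26587 \left(- \frac{i \sqrt{7}}{147}\right) - \frac{6296}{97} = - \frac{26587 i \sqrt{7}}{147} - \frac{6296}{97} = - \frac{6296}{97} - \frac{26587 i \sqrt{7}}{147}$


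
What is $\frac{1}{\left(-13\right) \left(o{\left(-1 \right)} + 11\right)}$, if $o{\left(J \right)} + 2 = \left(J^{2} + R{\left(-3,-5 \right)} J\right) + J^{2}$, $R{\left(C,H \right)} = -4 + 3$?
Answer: $- \frac{1}{156} \approx -0.0064103$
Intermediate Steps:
$R{\left(C,H \right)} = -1$
$o{\left(J \right)} = -2 - J + 2 J^{2}$ ($o{\left(J \right)} = -2 + \left(\left(J^{2} - J\right) + J^{2}\right) = -2 + \left(- J + 2 J^{2}\right) = -2 - J + 2 J^{2}$)
$\frac{1}{\left(-13\right) \left(o{\left(-1 \right)} + 11\right)} = \frac{1}{\left(-13\right) \left(\left(-2 - -1 + 2 \left(-1\right)^{2}\right) + 11\right)} = \frac{1}{\left(-13\right) \left(\left(-2 + 1 + 2 \cdot 1\right) + 11\right)} = \frac{1}{\left(-13\right) \left(\left(-2 + 1 + 2\right) + 11\right)} = \frac{1}{\left(-13\right) \left(1 + 11\right)} = \frac{1}{\left(-13\right) 12} = \frac{1}{-156} = - \frac{1}{156}$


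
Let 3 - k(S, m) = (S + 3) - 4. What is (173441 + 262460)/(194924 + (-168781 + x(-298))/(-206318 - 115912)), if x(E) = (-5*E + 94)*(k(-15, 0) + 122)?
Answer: 140460379230/62810305957 ≈ 2.2363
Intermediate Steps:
k(S, m) = 4 - S (k(S, m) = 3 - ((S + 3) - 4) = 3 - ((3 + S) - 4) = 3 - (-1 + S) = 3 + (1 - S) = 4 - S)
x(E) = 13254 - 705*E (x(E) = (-5*E + 94)*((4 - 1*(-15)) + 122) = (94 - 5*E)*((4 + 15) + 122) = (94 - 5*E)*(19 + 122) = (94 - 5*E)*141 = 13254 - 705*E)
(173441 + 262460)/(194924 + (-168781 + x(-298))/(-206318 - 115912)) = (173441 + 262460)/(194924 + (-168781 + (13254 - 705*(-298)))/(-206318 - 115912)) = 435901/(194924 + (-168781 + (13254 + 210090))/(-322230)) = 435901/(194924 + (-168781 + 223344)*(-1/322230)) = 435901/(194924 + 54563*(-1/322230)) = 435901/(194924 - 54563/322230) = 435901/(62810305957/322230) = 435901*(322230/62810305957) = 140460379230/62810305957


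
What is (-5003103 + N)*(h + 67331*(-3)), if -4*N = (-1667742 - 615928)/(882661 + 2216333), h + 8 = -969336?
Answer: 36322189583381290073/6197988 ≈ 5.8603e+12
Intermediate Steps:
h = -969344 (h = -8 - 969336 = -969344)
N = 1141835/6197988 (N = -(-1667742 - 615928)/(4*(882661 + 2216333)) = -(-1141835)/(2*3098994) = -¼*(-1141835/1549497) = 1141835/6197988 ≈ 0.18423)
(-5003103 + N)*(h + 67331*(-3)) = (-5003103 + 1141835/6197988)*(-969344 + 67331*(-3)) = -31009171214929*(-969344 - 201993)/6197988 = -31009171214929/6197988*(-1171337) = 36322189583381290073/6197988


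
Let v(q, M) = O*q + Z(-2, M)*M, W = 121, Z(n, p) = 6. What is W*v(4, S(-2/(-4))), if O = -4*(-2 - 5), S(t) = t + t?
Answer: 14278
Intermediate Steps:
S(t) = 2*t
O = 28 (O = -4*(-7) = 28)
v(q, M) = 6*M + 28*q (v(q, M) = 28*q + 6*M = 6*M + 28*q)
W*v(4, S(-2/(-4))) = 121*(6*(2*(-2/(-4))) + 28*4) = 121*(6*(2*(-2*(-1/4))) + 112) = 121*(6*(2*(1/2)) + 112) = 121*(6*1 + 112) = 121*(6 + 112) = 121*118 = 14278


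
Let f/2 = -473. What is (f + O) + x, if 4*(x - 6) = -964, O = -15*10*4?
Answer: -1781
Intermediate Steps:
f = -946 (f = 2*(-473) = -946)
O = -600 (O = -150*4 = -600)
x = -235 (x = 6 + (¼)*(-964) = 6 - 241 = -235)
(f + O) + x = (-946 - 600) - 235 = -1546 - 235 = -1781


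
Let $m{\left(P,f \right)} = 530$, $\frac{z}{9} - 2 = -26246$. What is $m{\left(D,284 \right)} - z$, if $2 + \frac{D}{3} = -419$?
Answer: $236726$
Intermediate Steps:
$z = -236196$ ($z = 18 + 9 \left(-26246\right) = 18 - 236214 = -236196$)
$D = -1263$ ($D = -6 + 3 \left(-419\right) = -6 - 1257 = -1263$)
$m{\left(D,284 \right)} - z = 530 - -236196 = 530 + 236196 = 236726$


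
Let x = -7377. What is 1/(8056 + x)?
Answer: 1/679 ≈ 0.0014728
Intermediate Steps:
1/(8056 + x) = 1/(8056 - 7377) = 1/679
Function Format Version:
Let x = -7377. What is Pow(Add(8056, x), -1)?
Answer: Rational(1, 679) ≈ 0.0014728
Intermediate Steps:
Pow(Add(8056, x), -1) = Pow(Add(8056, -7377), -1) = Pow(679, -1) = Rational(1, 679)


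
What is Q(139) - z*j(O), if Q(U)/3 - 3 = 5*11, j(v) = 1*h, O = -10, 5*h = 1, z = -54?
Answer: 924/5 ≈ 184.80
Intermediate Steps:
h = 1/5 (h = (1/5)*1 = 1/5 ≈ 0.20000)
j(v) = 1/5 (j(v) = 1*(1/5) = 1/5)
Q(U) = 174 (Q(U) = 9 + 3*(5*11) = 9 + 3*55 = 9 + 165 = 174)
Q(139) - z*j(O) = 174 - (-54)/5 = 174 - 1*(-54/5) = 174 + 54/5 = 924/5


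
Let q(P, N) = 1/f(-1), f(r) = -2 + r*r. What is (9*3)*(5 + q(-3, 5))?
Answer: 108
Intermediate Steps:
f(r) = -2 + r²
q(P, N) = -1 (q(P, N) = 1/(-2 + (-1)²) = 1/(-2 + 1) = 1/(-1) = -1)
(9*3)*(5 + q(-3, 5)) = (9*3)*(5 - 1) = 27*4 = 108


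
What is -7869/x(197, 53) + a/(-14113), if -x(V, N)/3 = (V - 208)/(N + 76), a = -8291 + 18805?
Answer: -434135375/14113 ≈ -30761.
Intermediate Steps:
a = 10514
x(V, N) = -3*(-208 + V)/(76 + N) (x(V, N) = -3*(V - 208)/(N + 76) = -3*(-208 + V)/(76 + N))
-7869/x(197, 53) + a/(-14113) = -7869*(76 + 53)/(3*(208 - 1*197)) + 10514/(-14113) = -7869*43/(208 - 197) + 10514*(-1/14113) = -7869/(3*(1/129)*11) - 10514/14113 = -7869/11/43 - 10514/14113 = -7869*43/11 - 10514/14113 = -338367/11 - 10514/14113 = -434135375/14113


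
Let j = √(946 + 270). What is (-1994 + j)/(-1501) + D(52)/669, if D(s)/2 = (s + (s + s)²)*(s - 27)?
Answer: 816977386/1004169 - 8*√19/1501 ≈ 813.56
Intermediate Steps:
j = 8*√19 (j = √1216 = 8*√19 ≈ 34.871)
D(s) = 2*(-27 + s)*(s + 4*s²) (D(s) = 2*((s + (s + s)²)*(s - 27)) = 2*((s + (2*s)²)*(-27 + s)) = 2*((s + 4*s²)*(-27 + s)) = 2*((-27 + s)*(s + 4*s²)) = 2*(-27 + s)*(s + 4*s²))
(-1994 + j)/(-1501) + D(52)/669 = (-1994 + 8*√19)/(-1501) + (2*52*(-27 - 107*52 + 4*52²))/669 = (-1994 + 8*√19)*(-1/1501) + (2*52*(-27 - 5564 + 4*2704))*(1/669) = (1994/1501 - 8*√19/1501) + (2*52*(-27 - 5564 + 10816))*(1/669) = (1994/1501 - 8*√19/1501) + (2*52*5225)*(1/669) = (1994/1501 - 8*√19/1501) + 543400*(1/669) = (1994/1501 - 8*√19/1501) + 543400/669 = 816977386/1004169 - 8*√19/1501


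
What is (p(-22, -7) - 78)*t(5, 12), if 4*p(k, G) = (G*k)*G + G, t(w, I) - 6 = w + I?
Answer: -32131/4 ≈ -8032.8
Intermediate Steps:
t(w, I) = 6 + I + w (t(w, I) = 6 + (w + I) = 6 + (I + w) = 6 + I + w)
p(k, G) = G/4 + k*G²/4 (p(k, G) = ((G*k)*G + G)/4 = (k*G² + G)/4 = (G + k*G²)/4 = G/4 + k*G²/4)
(p(-22, -7) - 78)*t(5, 12) = ((¼)*(-7)*(1 - 7*(-22)) - 78)*(6 + 12 + 5) = ((¼)*(-7)*(1 + 154) - 78)*23 = ((¼)*(-7)*155 - 78)*23 = (-1085/4 - 78)*23 = -1397/4*23 = -32131/4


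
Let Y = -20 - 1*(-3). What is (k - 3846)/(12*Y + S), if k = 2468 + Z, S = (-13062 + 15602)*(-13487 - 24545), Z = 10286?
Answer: -2227/24150371 ≈ -9.2214e-5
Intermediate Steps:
Y = -17 (Y = -20 + 3 = -17)
S = -96601280 (S = 2540*(-38032) = -96601280)
k = 12754 (k = 2468 + 10286 = 12754)
(k - 3846)/(12*Y + S) = (12754 - 3846)/(12*(-17) - 96601280) = 8908/(-204 - 96601280) = 8908/(-96601484) = 8908*(-1/96601484) = -2227/24150371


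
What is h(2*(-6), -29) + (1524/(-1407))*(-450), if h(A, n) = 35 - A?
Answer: 250643/469 ≈ 534.42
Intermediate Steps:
h(2*(-6), -29) + (1524/(-1407))*(-450) = (35 - 2*(-6)) + (1524/(-1407))*(-450) = (35 - 1*(-12)) + (1524*(-1/1407))*(-450) = (35 + 12) - 508/469*(-450) = 47 + 228600/469 = 250643/469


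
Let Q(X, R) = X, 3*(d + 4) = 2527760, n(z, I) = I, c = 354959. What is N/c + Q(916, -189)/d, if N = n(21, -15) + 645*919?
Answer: 374818194213/224311725583 ≈ 1.6710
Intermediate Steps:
d = 2527748/3 (d = -4 + (⅓)*2527760 = -4 + 2527760/3 = 2527748/3 ≈ 8.4258e+5)
N = 592740 (N = -15 + 645*919 = -15 + 592755 = 592740)
N/c + Q(916, -189)/d = 592740/354959 + 916/(2527748/3) = 592740*(1/354959) + 916*(3/2527748) = 592740/354959 + 687/631937 = 374818194213/224311725583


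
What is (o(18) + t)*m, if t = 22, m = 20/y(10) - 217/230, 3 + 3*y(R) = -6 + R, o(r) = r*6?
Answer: 176579/23 ≈ 7677.3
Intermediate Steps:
o(r) = 6*r
y(R) = -3 + R/3 (y(R) = -1 + (-6 + R)/3 = -1 + (-2 + R/3) = -3 + R/3)
m = 13583/230 (m = 20/(-3 + (⅓)*10) - 217/230 = 20/(-3 + 10/3) - 217*1/230 = 20/(⅓) - 217/230 = 20*3 - 217/230 = 60 - 217/230 = 13583/230 ≈ 59.057)
(o(18) + t)*m = (6*18 + 22)*(13583/230) = (108 + 22)*(13583/230) = 130*(13583/230) = 176579/23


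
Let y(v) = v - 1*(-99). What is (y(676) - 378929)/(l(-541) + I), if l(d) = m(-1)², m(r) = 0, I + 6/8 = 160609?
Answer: -1512616/642433 ≈ -2.3545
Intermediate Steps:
I = 642433/4 (I = -¾ + 160609 = 642433/4 ≈ 1.6061e+5)
l(d) = 0 (l(d) = 0² = 0)
y(v) = 99 + v (y(v) = v + 99 = 99 + v)
(y(676) - 378929)/(l(-541) + I) = ((99 + 676) - 378929)/(0 + 642433/4) = (775 - 378929)/(642433/4) = -378154*4/642433 = -1512616/642433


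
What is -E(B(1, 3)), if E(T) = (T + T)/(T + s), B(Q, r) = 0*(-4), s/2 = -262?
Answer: 0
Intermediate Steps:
s = -524 (s = 2*(-262) = -524)
B(Q, r) = 0
E(T) = 2*T/(-524 + T) (E(T) = (T + T)/(T - 524) = (2*T)/(-524 + T) = 2*T/(-524 + T))
-E(B(1, 3)) = -2*0/(-524 + 0) = -2*0/(-524) = -2*0*(-1)/524 = -1*0 = 0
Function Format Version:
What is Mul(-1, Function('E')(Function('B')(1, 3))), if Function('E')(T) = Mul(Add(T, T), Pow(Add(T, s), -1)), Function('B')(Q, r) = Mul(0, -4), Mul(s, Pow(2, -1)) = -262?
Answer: 0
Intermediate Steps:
s = -524 (s = Mul(2, -262) = -524)
Function('B')(Q, r) = 0
Function('E')(T) = Mul(2, T, Pow(Add(-524, T), -1)) (Function('E')(T) = Mul(Add(T, T), Pow(Add(T, -524), -1)) = Mul(Mul(2, T), Pow(Add(-524, T), -1)) = Mul(2, T, Pow(Add(-524, T), -1)))
Mul(-1, Function('E')(Function('B')(1, 3))) = Mul(-1, Mul(2, 0, Pow(Add(-524, 0), -1))) = Mul(-1, Mul(2, 0, Pow(-524, -1))) = Mul(-1, Mul(2, 0, Rational(-1, 524))) = Mul(-1, 0) = 0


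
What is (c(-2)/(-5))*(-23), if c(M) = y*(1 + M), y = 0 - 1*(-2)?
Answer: -46/5 ≈ -9.2000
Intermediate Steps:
y = 2 (y = 0 + 2 = 2)
c(M) = 2 + 2*M (c(M) = 2*(1 + M) = 2 + 2*M)
(c(-2)/(-5))*(-23) = ((2 + 2*(-2))/(-5))*(-23) = ((2 - 4)*(-⅕))*(-23) = -2*(-⅕)*(-23) = (⅖)*(-23) = -46/5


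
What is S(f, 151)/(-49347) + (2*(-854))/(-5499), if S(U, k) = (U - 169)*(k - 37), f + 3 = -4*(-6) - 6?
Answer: 20091680/30151017 ≈ 0.66637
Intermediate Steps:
f = 15 (f = -3 + (-4*(-6) - 6) = -3 + (24 - 6) = -3 + 18 = 15)
S(U, k) = (-169 + U)*(-37 + k)
S(f, 151)/(-49347) + (2*(-854))/(-5499) = (6253 - 169*151 - 37*15 + 15*151)/(-49347) + (2*(-854))/(-5499) = (6253 - 25519 - 555 + 2265)*(-1/49347) - 1708*(-1/5499) = -17556*(-1/49347) + 1708/5499 = 5852/16449 + 1708/5499 = 20091680/30151017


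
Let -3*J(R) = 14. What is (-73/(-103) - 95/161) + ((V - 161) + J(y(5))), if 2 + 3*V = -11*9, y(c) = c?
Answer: -9910730/49749 ≈ -199.21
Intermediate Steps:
J(R) = -14/3 (J(R) = -1/3*14 = -14/3)
V = -101/3 (V = -2/3 + (-11*9)/3 = -2/3 + (1/3)*(-99) = -2/3 - 33 = -101/3 ≈ -33.667)
(-73/(-103) - 95/161) + ((V - 161) + J(y(5))) = (-73/(-103) - 95/161) + ((-101/3 - 161) - 14/3) = (-73*(-1/103) - 95*1/161) + (-584/3 - 14/3) = (73/103 - 95/161) - 598/3 = 1968/16583 - 598/3 = -9910730/49749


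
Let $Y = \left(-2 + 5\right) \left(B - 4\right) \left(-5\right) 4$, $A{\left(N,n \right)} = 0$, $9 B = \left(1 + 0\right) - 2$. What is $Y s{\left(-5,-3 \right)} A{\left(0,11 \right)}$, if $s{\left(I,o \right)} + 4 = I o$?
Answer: $0$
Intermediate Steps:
$B = - \frac{1}{9}$ ($B = \frac{\left(1 + 0\right) - 2}{9} = \frac{1 - 2}{9} = \frac{1}{9} \left(-1\right) = - \frac{1}{9} \approx -0.11111$)
$s{\left(I,o \right)} = -4 + I o$
$Y = \frac{740}{3}$ ($Y = \left(-2 + 5\right) \left(- \frac{1}{9} - 4\right) \left(-5\right) 4 = 3 \left(- \frac{37}{9}\right) \left(-5\right) 4 = \left(- \frac{37}{3}\right) \left(-5\right) 4 = \frac{185}{3} \cdot 4 = \frac{740}{3} \approx 246.67$)
$Y s{\left(-5,-3 \right)} A{\left(0,11 \right)} = \frac{740 \left(-4 - -15\right)}{3} \cdot 0 = \frac{740 \left(-4 + 15\right)}{3} \cdot 0 = \frac{740}{3} \cdot 11 \cdot 0 = \frac{8140}{3} \cdot 0 = 0$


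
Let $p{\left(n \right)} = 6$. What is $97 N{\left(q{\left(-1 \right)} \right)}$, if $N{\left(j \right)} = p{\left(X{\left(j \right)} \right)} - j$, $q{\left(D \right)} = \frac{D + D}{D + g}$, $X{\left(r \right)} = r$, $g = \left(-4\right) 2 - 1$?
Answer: $\frac{2813}{5} \approx 562.6$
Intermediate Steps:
$g = -9$ ($g = -8 - 1 = -9$)
$q{\left(D \right)} = \frac{2 D}{-9 + D}$ ($q{\left(D \right)} = \frac{D + D}{D - 9} = \frac{2 D}{-9 + D}$)
$N{\left(j \right)} = 6 - j$
$97 N{\left(q{\left(-1 \right)} \right)} = 97 \left(6 - 2 \left(-1\right) \frac{1}{-9 - 1}\right) = 97 \left(6 - 2 \left(-1\right) \frac{1}{-10}\right) = 97 \left(6 - 2 \left(-1\right) \left(- \frac{1}{10}\right)\right) = 97 \left(6 - \frac{1}{5}\right) = 97 \cdot \frac{29}{5} = \frac{2813}{5}$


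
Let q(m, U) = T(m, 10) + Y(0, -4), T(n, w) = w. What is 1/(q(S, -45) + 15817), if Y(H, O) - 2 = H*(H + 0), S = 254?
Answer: 1/15829 ≈ 6.3175e-5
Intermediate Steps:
Y(H, O) = 2 + H² (Y(H, O) = 2 + H*(H + 0) = 2 + H*H = 2 + H²)
q(m, U) = 12 (q(m, U) = 10 + (2 + 0²) = 10 + (2 + 0) = 10 + 2 = 12)
1/(q(S, -45) + 15817) = 1/(12 + 15817) = 1/15829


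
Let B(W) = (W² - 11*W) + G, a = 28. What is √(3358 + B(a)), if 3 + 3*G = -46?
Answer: √34359/3 ≈ 61.787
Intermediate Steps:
G = -49/3 (G = -1 + (⅓)*(-46) = -1 - 46/3 = -49/3 ≈ -16.333)
B(W) = -49/3 + W² - 11*W (B(W) = (W² - 11*W) - 49/3 = -49/3 + W² - 11*W)
√(3358 + B(a)) = √(3358 + (-49/3 + 28² - 11*28)) = √(3358 + (-49/3 + 784 - 308)) = √(3358 + 1379/3) = √(11453/3) = √34359/3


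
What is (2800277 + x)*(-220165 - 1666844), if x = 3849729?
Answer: -12548621172054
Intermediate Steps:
(2800277 + x)*(-220165 - 1666844) = (2800277 + 3849729)*(-220165 - 1666844) = 6650006*(-1887009) = -12548621172054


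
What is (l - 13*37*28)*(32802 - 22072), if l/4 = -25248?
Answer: -1228155800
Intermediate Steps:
l = -100992 (l = 4*(-25248) = -100992)
(l - 13*37*28)*(32802 - 22072) = (-100992 - 13*37*28)*(32802 - 22072) = (-100992 - 481*28)*10730 = (-100992 - 13468)*10730 = -114460*10730 = -1228155800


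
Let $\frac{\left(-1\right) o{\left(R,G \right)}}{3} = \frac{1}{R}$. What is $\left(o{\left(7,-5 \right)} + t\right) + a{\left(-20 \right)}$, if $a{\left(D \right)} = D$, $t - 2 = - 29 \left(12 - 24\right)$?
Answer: $\frac{2307}{7} \approx 329.57$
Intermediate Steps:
$t = 350$ ($t = 2 - 29 \left(12 - 24\right) = 2 - -348 = 2 + 348 = 350$)
$o{\left(R,G \right)} = - \frac{3}{R}$
$\left(o{\left(7,-5 \right)} + t\right) + a{\left(-20 \right)} = \left(- \frac{3}{7} + 350\right) - 20 = \frac{2447}{7} - 20 = \frac{2307}{7}$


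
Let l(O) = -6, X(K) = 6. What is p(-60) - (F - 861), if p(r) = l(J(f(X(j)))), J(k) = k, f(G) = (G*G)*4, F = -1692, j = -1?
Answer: 2547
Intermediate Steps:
f(G) = 4*G**2 (f(G) = G**2*4 = 4*G**2)
p(r) = -6
p(-60) - (F - 861) = -6 - (-1692 - 861) = -6 - 1*(-2553) = -6 + 2553 = 2547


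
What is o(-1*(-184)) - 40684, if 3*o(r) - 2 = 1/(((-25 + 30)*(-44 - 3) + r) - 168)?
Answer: -26728951/657 ≈ -40683.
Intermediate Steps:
o(r) = ⅔ + 1/(3*(-403 + r)) (o(r) = ⅔ + 1/(3*(((-25 + 30)*(-44 - 3) + r) - 168)) = ⅔ + 1/(3*((5*(-47) + r) - 168)) = ⅔ + 1/(3*((-235 + r) - 168)) = ⅔ + 1/(3*(-403 + r)))
o(-1*(-184)) - 40684 = (-805 + 2*(-1*(-184)))/(3*(-403 - 1*(-184))) - 40684 = (-805 + 2*184)/(3*(-403 + 184)) - 40684 = (⅓)*(-805 + 368)/(-219) - 40684 = (⅓)*(-1/219)*(-437) - 40684 = 437/657 - 40684 = -26728951/657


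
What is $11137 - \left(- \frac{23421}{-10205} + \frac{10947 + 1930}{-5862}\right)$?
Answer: $\frac{666228500153}{59821710} \approx 11137.0$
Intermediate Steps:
$11137 - \left(- \frac{23421}{-10205} + \frac{10947 + 1930}{-5862}\right) = 11137 - \left(\left(-23421\right) \left(- \frac{1}{10205}\right) + 12877 \left(- \frac{1}{5862}\right)\right) = 11137 - \left(\frac{23421}{10205} - \frac{12877}{5862}\right) = 11137 - \frac{5884117}{59821710} = \frac{666228500153}{59821710}$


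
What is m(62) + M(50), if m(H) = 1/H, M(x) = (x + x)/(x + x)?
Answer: 63/62 ≈ 1.0161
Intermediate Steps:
M(x) = 1 (M(x) = (2*x)/((2*x)) = (2*x)*(1/(2*x)) = 1)
m(62) + M(50) = 1/62 + 1 = 63/62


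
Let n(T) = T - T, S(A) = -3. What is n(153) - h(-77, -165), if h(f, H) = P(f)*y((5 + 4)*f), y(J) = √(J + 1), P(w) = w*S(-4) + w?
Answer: -308*I*√173 ≈ -4051.1*I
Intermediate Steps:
n(T) = 0
P(w) = -2*w (P(w) = w*(-3) + w = -3*w + w = -2*w)
y(J) = √(1 + J)
h(f, H) = -2*f*√(1 + 9*f) (h(f, H) = (-2*f)*√(1 + (5 + 4)*f) = (-2*f)*√(1 + 9*f) = -2*f*√(1 + 9*f))
n(153) - h(-77, -165) = 0 - (-2)*(-77)*√(1 + 9*(-77)) = 0 - (-2)*(-77)*√(1 - 693) = 0 - (-2)*(-77)*√(-692) = 0 - (-2)*(-77)*2*I*√173 = 0 - 308*I*√173 = -308*I*√173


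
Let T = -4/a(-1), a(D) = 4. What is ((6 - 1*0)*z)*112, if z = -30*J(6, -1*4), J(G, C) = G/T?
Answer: 120960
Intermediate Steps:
T = -1 (T = -4/4 = -4*¼ = -1)
J(G, C) = -G (J(G, C) = G/(-1) = G*(-1) = -G)
z = 180 (z = -(-30)*6 = -30*(-6) = 180)
((6 - 1*0)*z)*112 = ((6 - 1*0)*180)*112 = ((6 + 0)*180)*112 = (6*180)*112 = 1080*112 = 120960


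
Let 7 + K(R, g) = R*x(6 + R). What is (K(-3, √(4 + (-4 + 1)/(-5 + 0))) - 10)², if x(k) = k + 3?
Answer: 1225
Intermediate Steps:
x(k) = 3 + k
K(R, g) = -7 + R*(9 + R) (K(R, g) = -7 + R*(3 + (6 + R)) = -7 + R*(9 + R))
(K(-3, √(4 + (-4 + 1)/(-5 + 0))) - 10)² = ((-7 - 3*(9 - 3)) - 10)² = ((-7 - 3*6) - 10)² = ((-7 - 18) - 10)² = (-25 - 10)² = (-35)² = 1225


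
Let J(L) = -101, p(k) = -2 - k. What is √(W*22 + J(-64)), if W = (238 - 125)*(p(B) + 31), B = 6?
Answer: √57077 ≈ 238.91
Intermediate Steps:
W = 2599 (W = (238 - 125)*((-2 - 1*6) + 31) = 113*((-2 - 6) + 31) = 113*(-8 + 31) = 113*23 = 2599)
√(W*22 + J(-64)) = √(2599*22 - 101) = √(57178 - 101) = √57077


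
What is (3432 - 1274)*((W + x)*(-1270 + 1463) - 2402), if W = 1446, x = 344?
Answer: 740340744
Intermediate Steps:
(3432 - 1274)*((W + x)*(-1270 + 1463) - 2402) = (3432 - 1274)*((1446 + 344)*(-1270 + 1463) - 2402) = 2158*(1790*193 - 2402) = 2158*(345470 - 2402) = 2158*343068 = 740340744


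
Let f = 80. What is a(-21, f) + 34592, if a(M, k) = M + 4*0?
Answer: 34571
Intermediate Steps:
a(M, k) = M (a(M, k) = M + 0 = M)
a(-21, f) + 34592 = -21 + 34592 = 34571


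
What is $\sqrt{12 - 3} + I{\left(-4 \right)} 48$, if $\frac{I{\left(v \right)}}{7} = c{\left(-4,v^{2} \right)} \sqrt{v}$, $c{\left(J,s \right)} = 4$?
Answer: $3 + 2688 i \approx 3.0 + 2688.0 i$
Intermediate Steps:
$I{\left(v \right)} = 28 \sqrt{v}$ ($I{\left(v \right)} = 7 \cdot 4 \sqrt{v} = 28 \sqrt{v}$)
$\sqrt{12 - 3} + I{\left(-4 \right)} 48 = \sqrt{12 - 3} + 28 \sqrt{-4} \cdot 48 = \sqrt{9} + 28 \cdot 2 i 48 = 3 + 56 i 48 = 3 + 2688 i$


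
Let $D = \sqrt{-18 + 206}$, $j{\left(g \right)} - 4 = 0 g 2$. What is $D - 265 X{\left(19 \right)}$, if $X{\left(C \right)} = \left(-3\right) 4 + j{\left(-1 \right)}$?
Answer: $2120 + 2 \sqrt{47} \approx 2133.7$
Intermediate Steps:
$j{\left(g \right)} = 4$ ($j{\left(g \right)} = 4 + 0 g 2 = 4 + 0 \cdot 2 = 4 + 0 = 4$)
$D = 2 \sqrt{47}$ ($D = \sqrt{188} = 2 \sqrt{47} \approx 13.711$)
$X{\left(C \right)} = -8$ ($X{\left(C \right)} = \left(-3\right) 4 + 4 = -12 + 4 = -8$)
$D - 265 X{\left(19 \right)} = 2 \sqrt{47} - -2120 = 2 \sqrt{47} + 2120 = 2120 + 2 \sqrt{47}$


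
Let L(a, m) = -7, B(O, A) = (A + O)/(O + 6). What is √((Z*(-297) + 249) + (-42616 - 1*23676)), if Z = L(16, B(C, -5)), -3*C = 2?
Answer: 2*I*√15991 ≈ 252.91*I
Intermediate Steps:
C = -⅔ (C = -⅓*2 = -⅔ ≈ -0.66667)
B(O, A) = (A + O)/(6 + O)
Z = -7
√((Z*(-297) + 249) + (-42616 - 1*23676)) = √((-7*(-297) + 249) + (-42616 - 1*23676)) = √((2079 + 249) + (-42616 - 23676)) = √(2328 - 66292) = √(-63964) = 2*I*√15991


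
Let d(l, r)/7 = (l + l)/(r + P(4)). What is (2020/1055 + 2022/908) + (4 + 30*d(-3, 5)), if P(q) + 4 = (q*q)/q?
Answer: -23360175/95794 ≈ -243.86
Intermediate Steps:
P(q) = -4 + q (P(q) = -4 + (q*q)/q = -4 + q²/q = -4 + q)
d(l, r) = 14*l/r (d(l, r) = 7*((l + l)/(r + (-4 + 4))) = 7*((2*l)/(r + 0)) = 7*((2*l)/r) = 7*(2*l/r) = 14*l/r)
(2020/1055 + 2022/908) + (4 + 30*d(-3, 5)) = (2020/1055 + 2022/908) + (4 + 30*(14*(-3)/5)) = (2020*(1/1055) + 2022*(1/908)) + (4 + 30*(14*(-3)*(⅕))) = (404/211 + 1011/454) + (4 + 30*(-42/5)) = 396737/95794 + (4 - 252) = 396737/95794 - 248 = -23360175/95794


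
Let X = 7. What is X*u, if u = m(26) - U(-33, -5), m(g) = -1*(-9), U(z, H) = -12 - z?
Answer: -84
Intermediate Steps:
m(g) = 9
u = -12 (u = 9 - (-12 - 1*(-33)) = 9 - (-12 + 33) = 9 - 1*21 = 9 - 21 = -12)
X*u = 7*(-12) = -84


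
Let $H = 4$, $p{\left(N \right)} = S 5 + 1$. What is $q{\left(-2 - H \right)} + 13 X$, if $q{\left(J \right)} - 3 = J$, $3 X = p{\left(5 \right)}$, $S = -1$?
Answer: $- \frac{61}{3} \approx -20.333$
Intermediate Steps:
$p{\left(N \right)} = -4$ ($p{\left(N \right)} = \left(-1\right) 5 + 1 = -5 + 1 = -4$)
$X = - \frac{4}{3}$ ($X = \frac{1}{3} \left(-4\right) = - \frac{4}{3} \approx -1.3333$)
$q{\left(J \right)} = 3 + J$
$q{\left(-2 - H \right)} + 13 X = \left(3 - 6\right) + 13 \left(- \frac{4}{3}\right) = \left(3 - 6\right) - \frac{52}{3} = -3 - \frac{52}{3} = - \frac{61}{3}$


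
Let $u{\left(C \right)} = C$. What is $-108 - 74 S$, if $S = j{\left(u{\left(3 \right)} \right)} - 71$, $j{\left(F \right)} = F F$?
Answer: $4480$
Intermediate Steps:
$j{\left(F \right)} = F^{2}$
$S = -62$ ($S = 3^{2} - 71 = 9 - 71 = -62$)
$-108 - 74 S = -108 - -4588 = -108 + 4588 = 4480$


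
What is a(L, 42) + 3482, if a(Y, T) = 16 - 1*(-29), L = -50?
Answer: 3527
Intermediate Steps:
a(Y, T) = 45 (a(Y, T) = 16 + 29 = 45)
a(L, 42) + 3482 = 45 + 3482 = 3527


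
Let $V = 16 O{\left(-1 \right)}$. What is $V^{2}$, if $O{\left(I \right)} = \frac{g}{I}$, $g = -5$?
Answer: $6400$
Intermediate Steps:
$O{\left(I \right)} = - \frac{5}{I}$
$V = 80$ ($V = 16 \left(- \frac{5}{-1}\right) = 16 \left(\left(-5\right) \left(-1\right)\right) = 16 \cdot 5 = 80$)
$V^{2} = 80^{2} = 6400$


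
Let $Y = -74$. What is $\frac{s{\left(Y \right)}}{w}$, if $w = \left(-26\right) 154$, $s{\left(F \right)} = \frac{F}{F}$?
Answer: $- \frac{1}{4004} \approx -0.00024975$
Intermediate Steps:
$s{\left(F \right)} = 1$
$w = -4004$
$\frac{s{\left(Y \right)}}{w} = 1 \frac{1}{-4004} = 1 \left(- \frac{1}{4004}\right) = - \frac{1}{4004}$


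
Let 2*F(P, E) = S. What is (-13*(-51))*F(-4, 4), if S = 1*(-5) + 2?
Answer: -1989/2 ≈ -994.50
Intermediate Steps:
S = -3 (S = -5 + 2 = -3)
F(P, E) = -3/2 (F(P, E) = (½)*(-3) = -3/2)
(-13*(-51))*F(-4, 4) = -13*(-51)*(-3/2) = 663*(-3/2) = -1989/2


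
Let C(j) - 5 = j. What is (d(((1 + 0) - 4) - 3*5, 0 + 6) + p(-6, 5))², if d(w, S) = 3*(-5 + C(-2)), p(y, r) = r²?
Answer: 361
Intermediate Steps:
C(j) = 5 + j
d(w, S) = -6 (d(w, S) = 3*(-5 + (5 - 2)) = 3*(-5 + 3) = 3*(-2) = -6)
(d(((1 + 0) - 4) - 3*5, 0 + 6) + p(-6, 5))² = (-6 + 5²)² = (-6 + 25)² = 19² = 361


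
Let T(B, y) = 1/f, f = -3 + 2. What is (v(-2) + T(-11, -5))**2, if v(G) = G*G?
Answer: 9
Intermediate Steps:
f = -1
T(B, y) = -1 (T(B, y) = 1/(-1) = -1)
v(G) = G**2
(v(-2) + T(-11, -5))**2 = ((-2)**2 - 1)**2 = (4 - 1)**2 = 3**2 = 9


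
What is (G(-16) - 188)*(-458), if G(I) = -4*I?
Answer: 56792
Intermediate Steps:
(G(-16) - 188)*(-458) = (-4*(-16) - 188)*(-458) = (64 - 188)*(-458) = -124*(-458) = 56792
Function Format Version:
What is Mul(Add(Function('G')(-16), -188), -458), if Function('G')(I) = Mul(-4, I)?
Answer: 56792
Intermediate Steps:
Mul(Add(Function('G')(-16), -188), -458) = Mul(Add(Mul(-4, -16), -188), -458) = Mul(Add(64, -188), -458) = Mul(-124, -458) = 56792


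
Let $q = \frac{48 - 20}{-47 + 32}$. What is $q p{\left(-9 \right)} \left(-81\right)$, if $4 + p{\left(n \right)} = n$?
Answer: $- \frac{9828}{5} \approx -1965.6$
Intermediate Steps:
$q = - \frac{28}{15}$ ($q = \frac{28}{-15} = 28 \left(- \frac{1}{15}\right) = - \frac{28}{15} \approx -1.8667$)
$p{\left(n \right)} = -4 + n$
$q p{\left(-9 \right)} \left(-81\right) = - \frac{28 \left(-4 - 9\right)}{15} \left(-81\right) = \left(- \frac{28}{15}\right) \left(-13\right) \left(-81\right) = \frac{364}{15} \left(-81\right) = - \frac{9828}{5}$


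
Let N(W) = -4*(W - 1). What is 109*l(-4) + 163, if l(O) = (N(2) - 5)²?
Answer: 8992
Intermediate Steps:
N(W) = 4 - 4*W (N(W) = -4*(-1 + W) = 4 - 4*W)
l(O) = 81 (l(O) = ((4 - 4*2) - 5)² = ((4 - 8) - 5)² = (-4 - 5)² = (-9)² = 81)
109*l(-4) + 163 = 109*81 + 163 = 8829 + 163 = 8992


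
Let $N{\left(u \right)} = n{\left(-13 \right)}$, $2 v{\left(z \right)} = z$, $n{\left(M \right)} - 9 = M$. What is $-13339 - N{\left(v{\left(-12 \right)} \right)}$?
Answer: $-13335$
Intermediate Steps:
$n{\left(M \right)} = 9 + M$
$v{\left(z \right)} = \frac{z}{2}$
$N{\left(u \right)} = -4$ ($N{\left(u \right)} = 9 - 13 = -4$)
$-13339 - N{\left(v{\left(-12 \right)} \right)} = -13339 - -4 = -13339 + 4 = -13335$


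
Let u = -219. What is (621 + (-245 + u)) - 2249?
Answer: -2092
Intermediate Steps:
(621 + (-245 + u)) - 2249 = (621 + (-245 - 219)) - 2249 = (621 - 464) - 2249 = 157 - 2249 = -2092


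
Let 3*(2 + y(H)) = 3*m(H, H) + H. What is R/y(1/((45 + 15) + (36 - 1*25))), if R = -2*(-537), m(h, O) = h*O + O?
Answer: -16242102/29959 ≈ -542.14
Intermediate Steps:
m(h, O) = O + O*h (m(h, O) = O*h + O = O + O*h)
y(H) = -2 + H/3 + H*(1 + H) (y(H) = -2 + (3*(H*(1 + H)) + H)/3 = -2 + (3*H*(1 + H) + H)/3 = -2 + (H + 3*H*(1 + H))/3 = -2 + (H/3 + H*(1 + H)) = -2 + H/3 + H*(1 + H))
R = 1074
R/y(1/((45 + 15) + (36 - 1*25))) = 1074/(-2 + (1/((45 + 15) + (36 - 1*25)))² + 4/(3*((45 + 15) + (36 - 1*25)))) = 1074/(-2 + (1/(60 + (36 - 25)))² + 4/(3*(60 + (36 - 25)))) = 1074/(-2 + (1/(60 + 11))² + 4/(3*(60 + 11))) = 1074/(-2 + (1/71)² + (4/3)/71) = 1074/(-2 + (1/71)² + (4/3)*(1/71)) = 1074/(-2 + 1/5041 + 4/213) = 1074/(-29959/15123) = 1074*(-15123/29959) = -16242102/29959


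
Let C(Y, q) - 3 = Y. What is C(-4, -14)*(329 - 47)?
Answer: -282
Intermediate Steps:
C(Y, q) = 3 + Y
C(-4, -14)*(329 - 47) = (3 - 4)*(329 - 47) = -1*282 = -282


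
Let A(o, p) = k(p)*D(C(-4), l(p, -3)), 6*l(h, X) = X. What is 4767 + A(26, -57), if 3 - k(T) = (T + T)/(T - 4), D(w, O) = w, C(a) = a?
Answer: 290511/61 ≈ 4762.5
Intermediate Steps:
l(h, X) = X/6
k(T) = 3 - 2*T/(-4 + T) (k(T) = 3 - (T + T)/(T - 4) = 3 - 2*T/(-4 + T))
A(o, p) = -4*(-12 + p)/(-4 + p) (A(o, p) = ((-12 + p)/(-4 + p))*(-4) = -4*(-12 + p)/(-4 + p))
4767 + A(26, -57) = 4767 + 4*(12 - 1*(-57))/(-4 - 57) = 4767 + 4*(12 + 57)/(-61) = 4767 + 4*(-1/61)*69 = 4767 - 276/61 = 290511/61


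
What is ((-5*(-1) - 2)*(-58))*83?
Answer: -14442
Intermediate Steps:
((-5*(-1) - 2)*(-58))*83 = ((5 - 2)*(-58))*83 = (3*(-58))*83 = -174*83 = -14442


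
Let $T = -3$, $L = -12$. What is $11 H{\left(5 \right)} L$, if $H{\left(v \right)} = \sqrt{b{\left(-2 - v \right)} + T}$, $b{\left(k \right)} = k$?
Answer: $- 132 i \sqrt{10} \approx - 417.42 i$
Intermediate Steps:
$H{\left(v \right)} = \sqrt{-5 - v}$ ($H{\left(v \right)} = \sqrt{\left(-2 - v\right) - 3} = \sqrt{-5 - v}$)
$11 H{\left(5 \right)} L = 11 \sqrt{-5 - 5} \left(-12\right) = 11 \sqrt{-10} \left(-12\right) = 11 i \sqrt{10} \left(-12\right) = - 132 i \sqrt{10}$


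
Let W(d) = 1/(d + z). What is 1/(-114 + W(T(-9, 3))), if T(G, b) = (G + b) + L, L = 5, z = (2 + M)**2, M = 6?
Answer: -63/7181 ≈ -0.0087731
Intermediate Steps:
z = 64 (z = (2 + 6)**2 = 8**2 = 64)
T(G, b) = 5 + G + b (T(G, b) = (G + b) + 5 = 5 + G + b)
W(d) = 1/(64 + d) (W(d) = 1/(d + 64) = 1/(64 + d))
1/(-114 + W(T(-9, 3))) = 1/(-114 + 1/(64 + (5 - 9 + 3))) = 1/(-114 + 1/(64 - 1)) = 1/(-114 + 1/63) = 1/(-7181/63) = -63/7181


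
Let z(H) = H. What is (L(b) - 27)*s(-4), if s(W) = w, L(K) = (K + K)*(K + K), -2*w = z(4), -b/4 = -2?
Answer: -458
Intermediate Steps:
b = 8 (b = -4*(-2) = 8)
w = -2 (w = -½*4 = -2)
L(K) = 4*K² (L(K) = (2*K)*(2*K) = 4*K²)
s(W) = -2
(L(b) - 27)*s(-4) = (4*8² - 27)*(-2) = (4*64 - 27)*(-2) = (256 - 27)*(-2) = 229*(-2) = -458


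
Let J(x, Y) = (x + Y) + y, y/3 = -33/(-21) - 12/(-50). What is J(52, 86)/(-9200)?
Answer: -25101/1610000 ≈ -0.015591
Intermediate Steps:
y = 951/175 (y = 3*(-33/(-21) - 12/(-50)) = 3*(-33*(-1/21) - 12*(-1/50)) = 3*(11/7 + 6/25) = 3*(317/175) = 951/175 ≈ 5.4343)
J(x, Y) = 951/175 + Y + x (J(x, Y) = (x + Y) + 951/175 = (Y + x) + 951/175 = 951/175 + Y + x)
J(52, 86)/(-9200) = (951/175 + 86 + 52)/(-9200) = (25101/175)*(-1/9200) = -25101/1610000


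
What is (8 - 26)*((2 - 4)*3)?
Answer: 108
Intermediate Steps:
(8 - 26)*((2 - 4)*3) = -(-36)*3 = -18*(-6) = 108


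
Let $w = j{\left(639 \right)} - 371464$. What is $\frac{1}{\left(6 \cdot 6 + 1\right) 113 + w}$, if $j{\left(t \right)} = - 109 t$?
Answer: $- \frac{1}{436934} \approx -2.2887 \cdot 10^{-6}$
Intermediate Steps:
$w = -441115$ ($w = \left(-109\right) 639 - 371464 = -69651 - 371464 = -441115$)
$\frac{1}{\left(6 \cdot 6 + 1\right) 113 + w} = \frac{1}{\left(6 \cdot 6 + 1\right) 113 - 441115} = \frac{1}{\left(36 + 1\right) 113 - 441115} = \frac{1}{37 \cdot 113 - 441115} = \frac{1}{4181 - 441115} = \frac{1}{-436934} = - \frac{1}{436934}$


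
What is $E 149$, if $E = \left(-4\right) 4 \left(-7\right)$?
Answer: $16688$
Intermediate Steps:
$E = 112$ ($E = \left(-16\right) \left(-7\right) = 112$)
$E 149 = 112 \cdot 149 = 16688$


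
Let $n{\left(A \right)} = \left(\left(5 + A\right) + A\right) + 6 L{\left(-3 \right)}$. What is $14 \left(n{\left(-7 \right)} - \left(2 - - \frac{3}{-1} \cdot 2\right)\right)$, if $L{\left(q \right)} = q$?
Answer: $-322$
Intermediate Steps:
$n{\left(A \right)} = -13 + 2 A$ ($n{\left(A \right)} = \left(\left(5 + A\right) + A\right) + 6 \left(-3\right) = \left(5 + 2 A\right) - 18 = -13 + 2 A$)
$14 \left(n{\left(-7 \right)} - \left(2 - - \frac{3}{-1} \cdot 2\right)\right) = 14 \left(\left(-13 + 2 \left(-7\right)\right) - \left(2 - - \frac{3}{-1} \cdot 2\right)\right) = 14 \left(\left(-13 - 14\right) - \left(2 - \left(-3\right) \left(-1\right) 2\right)\right) = 14 \left(-27 + \left(3 \cdot 2 - 2\right)\right) = 14 \left(-27 + \left(6 - 2\right)\right) = 14 \left(-27 + 4\right) = 14 \left(-23\right) = -322$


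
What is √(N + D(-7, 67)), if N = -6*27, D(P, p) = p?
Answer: I*√95 ≈ 9.7468*I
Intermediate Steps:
N = -162
√(N + D(-7, 67)) = √(-162 + 67) = √(-95) = I*√95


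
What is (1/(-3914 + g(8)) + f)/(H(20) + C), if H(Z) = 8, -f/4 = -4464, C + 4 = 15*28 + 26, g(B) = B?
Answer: 13949107/351540 ≈ 39.680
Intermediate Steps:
C = 442 (C = -4 + (15*28 + 26) = -4 + (420 + 26) = -4 + 446 = 442)
f = 17856 (f = -4*(-4464) = 17856)
(1/(-3914 + g(8)) + f)/(H(20) + C) = (1/(-3914 + 8) + 17856)/(8 + 442) = (1/(-3906) + 17856)/450 = (-1/3906 + 17856)*(1/450) = (69745535/3906)*(1/450) = 13949107/351540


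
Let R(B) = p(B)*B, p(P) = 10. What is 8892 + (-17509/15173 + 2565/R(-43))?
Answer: 11593685653/1304878 ≈ 8884.9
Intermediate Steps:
R(B) = 10*B
8892 + (-17509/15173 + 2565/R(-43)) = 8892 + (-17509/15173 + 2565/((10*(-43)))) = 8892 + (-17509*1/15173 + 2565/(-430)) = 8892 + (-17509/15173 + 2565*(-1/430)) = 8892 + (-17509/15173 - 513/86) = 8892 - 9289523/1304878 = 11593685653/1304878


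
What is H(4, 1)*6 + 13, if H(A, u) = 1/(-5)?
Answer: 59/5 ≈ 11.800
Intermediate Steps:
H(A, u) = -⅕
H(4, 1)*6 + 13 = -⅕*6 + 13 = -6/5 + 13 = 59/5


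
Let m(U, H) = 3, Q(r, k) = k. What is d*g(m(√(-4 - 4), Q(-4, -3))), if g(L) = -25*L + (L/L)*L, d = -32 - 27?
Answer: 4248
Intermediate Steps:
d = -59
g(L) = -24*L (g(L) = -25*L + 1*L = -25*L + L = -24*L)
d*g(m(√(-4 - 4), Q(-4, -3))) = -(-1416)*3 = -59*(-72) = 4248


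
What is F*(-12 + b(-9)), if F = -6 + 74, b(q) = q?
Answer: -1428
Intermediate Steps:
F = 68
F*(-12 + b(-9)) = 68*(-12 - 9) = 68*(-21) = -1428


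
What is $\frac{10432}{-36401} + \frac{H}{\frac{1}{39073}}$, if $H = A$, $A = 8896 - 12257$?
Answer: $- \frac{4780337783985}{36401} \approx -1.3132 \cdot 10^{8}$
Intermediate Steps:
$A = -3361$
$H = -3361$
$\frac{10432}{-36401} + \frac{H}{\frac{1}{39073}} = \frac{10432}{-36401} - \frac{3361}{\frac{1}{39073}} = 10432 \left(- \frac{1}{36401}\right) - 3361 \frac{1}{\frac{1}{39073}} = - \frac{10432}{36401} - 131324353 = - \frac{4780337783985}{36401}$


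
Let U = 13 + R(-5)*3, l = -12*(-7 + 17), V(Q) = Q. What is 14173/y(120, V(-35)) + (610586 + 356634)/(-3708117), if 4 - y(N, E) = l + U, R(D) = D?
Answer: 832274167/7416234 ≈ 112.22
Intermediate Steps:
l = -120 (l = -12*10 = -120)
U = -2 (U = 13 - 5*3 = 13 - 15 = -2)
y(N, E) = 126 (y(N, E) = 4 - (-120 - 2) = 4 - 1*(-122) = 4 + 122 = 126)
14173/y(120, V(-35)) + (610586 + 356634)/(-3708117) = 14173/126 + (610586 + 356634)/(-3708117) = 14173*(1/126) + 967220*(-1/3708117) = 14173/126 - 967220/3708117 = 832274167/7416234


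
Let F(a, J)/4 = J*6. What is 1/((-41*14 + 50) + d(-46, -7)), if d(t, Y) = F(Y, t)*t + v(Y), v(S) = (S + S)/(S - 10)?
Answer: 17/854434 ≈ 1.9896e-5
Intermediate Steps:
F(a, J) = 24*J (F(a, J) = 4*(J*6) = 4*(6*J) = 24*J)
v(S) = 2*S/(-10 + S) (v(S) = (2*S)/(-10 + S) = 2*S/(-10 + S))
d(t, Y) = 24*t² + 2*Y/(-10 + Y) (d(t, Y) = (24*t)*t + 2*Y/(-10 + Y) = 24*t² + 2*Y/(-10 + Y))
1/((-41*14 + 50) + d(-46, -7)) = 1/((-41*14 + 50) + 2*(-7 + 12*(-46)²*(-10 - 7))/(-10 - 7)) = 1/((-574 + 50) + 2*(-7 + 12*2116*(-17))/(-17)) = 1/(-524 + 2*(-1/17)*(-7 - 431664)) = 1/(-524 + 2*(-1/17)*(-431671)) = 1/(-524 + 863342/17) = 1/(854434/17) = 17/854434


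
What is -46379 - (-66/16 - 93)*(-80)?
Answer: -54149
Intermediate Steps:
-46379 - (-66/16 - 93)*(-80) = -46379 - (-66*1/16 - 93)*(-80) = -46379 - (-33/8 - 93)*(-80) = -46379 - (-777)*(-80)/8 = -46379 - 1*7770 = -46379 - 7770 = -54149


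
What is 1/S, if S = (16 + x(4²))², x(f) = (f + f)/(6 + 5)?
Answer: 121/43264 ≈ 0.0027968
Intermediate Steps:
x(f) = 2*f/11 (x(f) = (2*f)/11 = (2*f)*(1/11) = 2*f/11)
S = 43264/121 (S = (16 + (2/11)*4²)² = (16 + (2/11)*16)² = (16 + 32/11)² = (208/11)² = 43264/121 ≈ 357.55)
1/S = 1/(43264/121) = 121/43264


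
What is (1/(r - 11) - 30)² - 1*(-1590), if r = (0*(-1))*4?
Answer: 301951/121 ≈ 2495.5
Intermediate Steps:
r = 0 (r = 0*4 = 0)
(1/(r - 11) - 30)² - 1*(-1590) = (1/(0 - 11) - 30)² - 1*(-1590) = (1/(-11) - 30)² + 1590 = (-1/11 - 30)² + 1590 = (-331/11)² + 1590 = 109561/121 + 1590 = 301951/121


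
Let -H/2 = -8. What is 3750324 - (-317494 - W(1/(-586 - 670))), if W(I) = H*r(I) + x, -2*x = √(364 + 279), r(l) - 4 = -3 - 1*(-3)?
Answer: 4067882 - √643/2 ≈ 4.0679e+6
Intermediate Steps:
r(l) = 4 (r(l) = 4 + (-3 - 1*(-3)) = 4 + (-3 + 3) = 4 + 0 = 4)
H = 16 (H = -2*(-8) = 16)
x = -√643/2 (x = -√(364 + 279)/2 = -√643/2 ≈ -12.679)
W(I) = 64 - √643/2 (W(I) = 16*4 - √643/2 = 64 - √643/2)
3750324 - (-317494 - W(1/(-586 - 670))) = 3750324 - (-317494 - (64 - √643/2)) = 3750324 - (-317494 + (-64 + √643/2)) = 3750324 - (-317558 + √643/2) = 3750324 + (317558 - √643/2) = 4067882 - √643/2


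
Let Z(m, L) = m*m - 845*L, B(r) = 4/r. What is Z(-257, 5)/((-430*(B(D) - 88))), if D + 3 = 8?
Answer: 7728/4687 ≈ 1.6488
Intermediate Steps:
D = 5 (D = -3 + 8 = 5)
Z(m, L) = m**2 - 845*L
Z(-257, 5)/((-430*(B(D) - 88))) = ((-257)**2 - 845*5)/((-430*(4/5 - 88))) = (66049 - 4225)/((-430*(4*(1/5) - 88))) = 61824/((-430*(4/5 - 88))) = 61824/((-430*(-436/5))) = 61824/37496 = 61824*(1/37496) = 7728/4687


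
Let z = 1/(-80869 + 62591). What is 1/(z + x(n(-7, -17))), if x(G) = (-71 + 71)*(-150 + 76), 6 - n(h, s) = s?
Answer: -18278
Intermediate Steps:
n(h, s) = 6 - s
x(G) = 0 (x(G) = 0*(-74) = 0)
z = -1/18278 (z = 1/(-18278) = -1/18278 ≈ -5.4711e-5)
1/(z + x(n(-7, -17))) = 1/(-1/18278 + 0) = 1/(-1/18278) = -18278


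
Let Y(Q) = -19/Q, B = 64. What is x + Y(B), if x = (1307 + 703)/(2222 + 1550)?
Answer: 14243/60352 ≈ 0.23600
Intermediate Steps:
x = 1005/1886 (x = 2010/3772 = 2010*(1/3772) = 1005/1886 ≈ 0.53287)
x + Y(B) = 1005/1886 - 19/64 = 14243/60352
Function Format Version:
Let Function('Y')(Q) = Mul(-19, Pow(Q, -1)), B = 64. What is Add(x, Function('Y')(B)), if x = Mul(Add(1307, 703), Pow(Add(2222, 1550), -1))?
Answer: Rational(14243, 60352) ≈ 0.23600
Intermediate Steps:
x = Rational(1005, 1886) (x = Mul(2010, Pow(3772, -1)) = Mul(2010, Rational(1, 3772)) = Rational(1005, 1886) ≈ 0.53287)
Add(x, Function('Y')(B)) = Add(Rational(1005, 1886), Mul(-19, Pow(64, -1))) = Add(Rational(1005, 1886), Mul(-19, Rational(1, 64))) = Add(Rational(1005, 1886), Rational(-19, 64)) = Rational(14243, 60352)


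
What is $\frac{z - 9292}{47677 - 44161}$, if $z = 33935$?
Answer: $\frac{24643}{3516} \approx 7.0088$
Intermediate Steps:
$\frac{z - 9292}{47677 - 44161} = \frac{33935 - 9292}{47677 - 44161} = \frac{24643}{3516}$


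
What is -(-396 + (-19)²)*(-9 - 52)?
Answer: -2135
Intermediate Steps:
-(-396 + (-19)²)*(-9 - 52) = -(-396 + 361)*(-61) = -(-35)*(-61) = -1*2135 = -2135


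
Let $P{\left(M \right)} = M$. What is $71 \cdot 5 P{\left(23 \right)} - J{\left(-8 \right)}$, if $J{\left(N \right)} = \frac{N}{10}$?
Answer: $\frac{40829}{5} \approx 8165.8$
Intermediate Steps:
$J{\left(N \right)} = \frac{N}{10}$ ($J{\left(N \right)} = N \frac{1}{10} = \frac{N}{10}$)
$71 \cdot 5 P{\left(23 \right)} - J{\left(-8 \right)} = 71 \cdot 5 \cdot 23 - \frac{1}{10} \left(-8\right) = 355 \cdot 23 - - \frac{4}{5} = 8165 + \frac{4}{5} = \frac{40829}{5}$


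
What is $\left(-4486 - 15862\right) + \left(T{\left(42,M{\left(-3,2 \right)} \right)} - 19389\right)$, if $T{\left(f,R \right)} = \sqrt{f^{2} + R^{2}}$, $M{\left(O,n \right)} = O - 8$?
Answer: $-39737 + \sqrt{1885} \approx -39694.0$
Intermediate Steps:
$M{\left(O,n \right)} = -8 + O$
$T{\left(f,R \right)} = \sqrt{R^{2} + f^{2}}$
$\left(-4486 - 15862\right) + \left(T{\left(42,M{\left(-3,2 \right)} \right)} - 19389\right) = \left(-4486 - 15862\right) + \left(\sqrt{\left(-8 - 3\right)^{2} + 42^{2}} - 19389\right) = \left(-4486 - 15862\right) - \left(19389 - \sqrt{\left(-11\right)^{2} + 1764}\right) = -20348 - \left(19389 - \sqrt{121 + 1764}\right) = -20348 - \left(19389 - \sqrt{1885}\right) = -39737 + \sqrt{1885}$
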